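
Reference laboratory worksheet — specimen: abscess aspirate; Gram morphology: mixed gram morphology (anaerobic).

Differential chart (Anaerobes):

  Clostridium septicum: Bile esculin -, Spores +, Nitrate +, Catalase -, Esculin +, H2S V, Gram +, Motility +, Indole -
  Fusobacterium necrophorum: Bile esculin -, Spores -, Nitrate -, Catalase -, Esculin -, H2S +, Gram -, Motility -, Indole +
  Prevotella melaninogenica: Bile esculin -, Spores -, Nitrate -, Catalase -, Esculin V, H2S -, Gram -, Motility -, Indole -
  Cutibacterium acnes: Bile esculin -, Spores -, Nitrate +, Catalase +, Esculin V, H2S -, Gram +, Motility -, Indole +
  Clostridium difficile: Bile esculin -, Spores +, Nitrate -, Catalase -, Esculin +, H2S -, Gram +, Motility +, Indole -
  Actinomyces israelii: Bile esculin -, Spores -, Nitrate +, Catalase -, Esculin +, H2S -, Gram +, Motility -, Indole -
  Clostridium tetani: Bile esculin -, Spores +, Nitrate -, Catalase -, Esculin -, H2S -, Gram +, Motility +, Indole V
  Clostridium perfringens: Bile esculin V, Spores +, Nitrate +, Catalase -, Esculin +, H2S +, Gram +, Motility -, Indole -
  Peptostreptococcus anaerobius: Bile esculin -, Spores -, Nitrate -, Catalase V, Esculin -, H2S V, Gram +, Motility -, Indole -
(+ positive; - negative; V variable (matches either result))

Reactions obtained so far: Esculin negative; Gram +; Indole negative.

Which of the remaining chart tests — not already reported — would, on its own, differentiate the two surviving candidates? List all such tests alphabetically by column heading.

Motility, Spores

Indole -: excludes Fusobacterium necrophorum, Cutibacterium acnes — 7 left.
Esculin -: excludes Clostridium septicum, Clostridium difficile, Actinomyces israelii, Clostridium perfringens — 3 left.
Gram +: excludes Prevotella melaninogenica — 2 left.
Two candidates remain: Clostridium tetani and Peptostreptococcus anaerobius.
  Bile esculin: - vs - — same for both, does not separate.
  Spores: Clostridium tetani +, Peptostreptococcus anaerobius - — discriminates.
  Nitrate: - vs - — same for both, does not separate.
  Catalase: - vs V — variable for at least one, does not separate.
  H2S: - vs V — variable for at least one, does not separate.
  Motility: Clostridium tetani +, Peptostreptococcus anaerobius - — discriminates.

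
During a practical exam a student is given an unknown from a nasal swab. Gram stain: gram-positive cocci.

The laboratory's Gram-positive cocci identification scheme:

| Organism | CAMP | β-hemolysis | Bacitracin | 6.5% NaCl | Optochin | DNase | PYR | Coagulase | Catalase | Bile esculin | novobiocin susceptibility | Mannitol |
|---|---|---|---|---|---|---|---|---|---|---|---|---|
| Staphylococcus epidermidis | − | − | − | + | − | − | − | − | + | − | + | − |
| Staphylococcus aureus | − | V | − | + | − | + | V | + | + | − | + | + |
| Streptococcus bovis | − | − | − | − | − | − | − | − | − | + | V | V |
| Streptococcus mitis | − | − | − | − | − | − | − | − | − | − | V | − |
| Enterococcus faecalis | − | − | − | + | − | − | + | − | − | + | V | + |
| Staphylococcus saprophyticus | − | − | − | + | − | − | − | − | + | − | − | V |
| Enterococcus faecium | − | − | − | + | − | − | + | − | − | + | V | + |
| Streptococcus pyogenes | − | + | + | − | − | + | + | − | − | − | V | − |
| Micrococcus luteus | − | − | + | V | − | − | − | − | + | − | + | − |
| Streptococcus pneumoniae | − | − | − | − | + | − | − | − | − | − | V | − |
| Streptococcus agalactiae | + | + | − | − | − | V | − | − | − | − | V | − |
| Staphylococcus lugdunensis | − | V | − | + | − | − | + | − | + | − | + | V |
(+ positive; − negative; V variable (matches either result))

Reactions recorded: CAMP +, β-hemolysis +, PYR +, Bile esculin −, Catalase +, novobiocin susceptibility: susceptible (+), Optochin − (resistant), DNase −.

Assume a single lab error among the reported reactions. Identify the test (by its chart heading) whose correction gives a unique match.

As reported, no row in the chart matches all 8 reactions.
Reversing β-hemolysis → still no organism matches.
Reversing Bile esculin → still no organism matches.
Reversing CAMP (to −) → unique match: Staphylococcus lugdunensis.
Reversing PYR → still no organism matches.
Reversing DNase → still no organism matches.
Reversing Catalase → still no organism matches.
Reversing novobiocin susceptibility → still no organism matches.
Reversing Optochin → still no organism matches.

CAMP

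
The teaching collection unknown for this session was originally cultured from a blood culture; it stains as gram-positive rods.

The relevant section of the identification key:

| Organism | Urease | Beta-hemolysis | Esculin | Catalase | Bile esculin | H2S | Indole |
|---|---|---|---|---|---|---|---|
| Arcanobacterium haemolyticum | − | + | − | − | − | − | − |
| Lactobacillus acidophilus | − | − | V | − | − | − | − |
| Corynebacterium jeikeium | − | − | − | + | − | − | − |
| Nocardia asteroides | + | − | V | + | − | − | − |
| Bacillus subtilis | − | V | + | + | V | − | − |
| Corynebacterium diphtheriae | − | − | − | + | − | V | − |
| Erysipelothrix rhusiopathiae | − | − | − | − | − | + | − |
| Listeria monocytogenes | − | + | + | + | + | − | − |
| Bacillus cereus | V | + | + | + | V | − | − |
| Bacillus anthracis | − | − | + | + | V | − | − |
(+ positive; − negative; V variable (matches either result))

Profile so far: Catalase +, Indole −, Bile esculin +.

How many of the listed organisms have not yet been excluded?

4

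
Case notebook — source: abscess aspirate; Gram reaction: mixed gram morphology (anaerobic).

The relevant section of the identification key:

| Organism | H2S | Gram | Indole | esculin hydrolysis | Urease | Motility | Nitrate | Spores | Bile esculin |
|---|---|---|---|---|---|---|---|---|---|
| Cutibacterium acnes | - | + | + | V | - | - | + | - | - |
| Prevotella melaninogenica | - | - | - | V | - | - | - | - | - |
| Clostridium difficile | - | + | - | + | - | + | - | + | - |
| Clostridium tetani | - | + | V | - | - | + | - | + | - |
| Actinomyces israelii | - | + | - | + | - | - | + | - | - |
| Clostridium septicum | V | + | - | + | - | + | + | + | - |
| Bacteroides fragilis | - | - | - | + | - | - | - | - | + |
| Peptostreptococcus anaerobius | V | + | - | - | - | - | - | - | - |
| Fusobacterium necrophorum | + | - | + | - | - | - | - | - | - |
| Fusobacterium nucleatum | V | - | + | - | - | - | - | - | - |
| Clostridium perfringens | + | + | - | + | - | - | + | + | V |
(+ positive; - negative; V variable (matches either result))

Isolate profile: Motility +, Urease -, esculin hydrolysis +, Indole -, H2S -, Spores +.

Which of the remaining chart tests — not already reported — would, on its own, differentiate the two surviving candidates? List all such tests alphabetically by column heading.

Nitrate

Urease -: all 11 remaining candidates are consistent.
Motility +: excludes 8 organisms — 3 left.
Indole -: all 3 remaining candidates are consistent.
Spores +: all 3 remaining candidates are consistent.
H2S -: all 3 remaining candidates are consistent.
esculin hydrolysis +: excludes Clostridium tetani — 2 left.
Two candidates remain: Clostridium difficile and Clostridium septicum.
  Gram: + vs + — same for both, does not separate.
  Nitrate: Clostridium difficile -, Clostridium septicum + — discriminates.
  Bile esculin: - vs - — same for both, does not separate.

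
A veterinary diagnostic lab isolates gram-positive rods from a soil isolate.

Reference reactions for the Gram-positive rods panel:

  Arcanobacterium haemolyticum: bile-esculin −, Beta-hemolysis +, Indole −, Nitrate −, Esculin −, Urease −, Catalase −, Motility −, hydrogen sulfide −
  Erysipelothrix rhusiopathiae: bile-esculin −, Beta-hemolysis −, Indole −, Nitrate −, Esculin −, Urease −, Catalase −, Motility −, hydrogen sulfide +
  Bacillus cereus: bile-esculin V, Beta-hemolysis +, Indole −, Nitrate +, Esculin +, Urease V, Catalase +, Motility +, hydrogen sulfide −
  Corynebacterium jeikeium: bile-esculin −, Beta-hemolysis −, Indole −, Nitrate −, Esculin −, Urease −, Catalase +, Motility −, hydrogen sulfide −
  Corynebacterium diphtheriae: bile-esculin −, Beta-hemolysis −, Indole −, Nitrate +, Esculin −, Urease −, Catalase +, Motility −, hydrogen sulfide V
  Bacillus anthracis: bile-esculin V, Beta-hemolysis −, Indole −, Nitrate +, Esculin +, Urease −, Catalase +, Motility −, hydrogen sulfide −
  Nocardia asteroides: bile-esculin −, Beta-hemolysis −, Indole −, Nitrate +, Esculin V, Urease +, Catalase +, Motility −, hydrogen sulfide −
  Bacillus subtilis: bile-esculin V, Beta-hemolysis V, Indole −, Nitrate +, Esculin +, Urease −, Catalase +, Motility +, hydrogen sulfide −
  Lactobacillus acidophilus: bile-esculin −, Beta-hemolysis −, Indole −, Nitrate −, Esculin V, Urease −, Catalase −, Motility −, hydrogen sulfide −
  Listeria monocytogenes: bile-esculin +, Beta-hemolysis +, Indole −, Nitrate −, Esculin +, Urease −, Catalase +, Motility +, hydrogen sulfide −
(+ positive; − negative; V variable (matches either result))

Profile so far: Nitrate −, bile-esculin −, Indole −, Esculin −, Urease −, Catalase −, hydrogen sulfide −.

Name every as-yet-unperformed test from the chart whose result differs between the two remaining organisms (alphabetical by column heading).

Beta-hemolysis

Nitrate −: excludes 5 organisms — 5 left.
bile-esculin −: excludes Listeria monocytogenes — 4 left.
Esculin −: all 4 remaining candidates are consistent.
Urease −: all 4 remaining candidates are consistent.
hydrogen sulfide −: excludes Erysipelothrix rhusiopathiae — 3 left.
Indole −: all 3 remaining candidates are consistent.
Catalase −: excludes Corynebacterium jeikeium — 2 left.
Two candidates remain: Arcanobacterium haemolyticum and Lactobacillus acidophilus.
  Beta-hemolysis: Arcanobacterium haemolyticum +, Lactobacillus acidophilus − — discriminates.
  Motility: − vs − — same for both, does not separate.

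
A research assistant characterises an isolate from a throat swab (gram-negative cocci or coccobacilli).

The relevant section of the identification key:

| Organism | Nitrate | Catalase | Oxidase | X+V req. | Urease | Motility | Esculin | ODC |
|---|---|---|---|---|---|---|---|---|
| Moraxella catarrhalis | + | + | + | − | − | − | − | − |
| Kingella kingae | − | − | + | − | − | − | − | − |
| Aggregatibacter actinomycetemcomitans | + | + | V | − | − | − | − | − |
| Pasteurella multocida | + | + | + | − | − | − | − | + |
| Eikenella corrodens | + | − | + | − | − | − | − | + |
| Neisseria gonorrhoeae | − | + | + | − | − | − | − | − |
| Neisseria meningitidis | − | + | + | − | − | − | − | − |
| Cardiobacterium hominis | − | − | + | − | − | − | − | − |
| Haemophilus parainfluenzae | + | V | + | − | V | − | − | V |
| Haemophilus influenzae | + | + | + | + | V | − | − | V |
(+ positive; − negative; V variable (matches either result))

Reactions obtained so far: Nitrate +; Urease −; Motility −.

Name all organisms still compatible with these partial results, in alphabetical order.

Aggregatibacter actinomycetemcomitans, Eikenella corrodens, Haemophilus influenzae, Haemophilus parainfluenzae, Moraxella catarrhalis, Pasteurella multocida

Motility −: all 10 remaining candidates are consistent.
Urease −: all 10 remaining candidates are consistent.
Nitrate +: excludes Kingella kingae, Neisseria gonorrhoeae, Neisseria meningitidis, Cardiobacterium hominis — 6 left.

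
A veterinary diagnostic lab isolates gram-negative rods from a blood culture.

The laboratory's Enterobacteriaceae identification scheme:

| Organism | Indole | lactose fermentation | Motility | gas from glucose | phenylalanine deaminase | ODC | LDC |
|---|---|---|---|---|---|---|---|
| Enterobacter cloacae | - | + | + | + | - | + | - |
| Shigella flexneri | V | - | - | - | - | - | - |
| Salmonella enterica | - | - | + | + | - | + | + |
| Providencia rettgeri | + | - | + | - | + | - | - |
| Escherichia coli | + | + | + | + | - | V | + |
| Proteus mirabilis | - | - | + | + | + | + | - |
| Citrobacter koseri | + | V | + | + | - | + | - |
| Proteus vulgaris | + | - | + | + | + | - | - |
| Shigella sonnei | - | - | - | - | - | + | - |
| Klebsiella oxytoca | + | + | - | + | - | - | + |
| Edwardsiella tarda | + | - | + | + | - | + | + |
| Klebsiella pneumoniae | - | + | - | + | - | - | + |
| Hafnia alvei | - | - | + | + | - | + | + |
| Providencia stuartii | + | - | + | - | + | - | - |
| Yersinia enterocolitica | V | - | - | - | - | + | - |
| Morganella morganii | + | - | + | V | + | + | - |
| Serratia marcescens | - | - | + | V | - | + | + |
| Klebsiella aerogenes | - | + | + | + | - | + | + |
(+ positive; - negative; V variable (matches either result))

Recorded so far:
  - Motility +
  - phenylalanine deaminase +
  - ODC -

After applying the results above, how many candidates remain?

Motility +: excludes 5 organisms — 13 left.
ODC -: excludes 9 organisms — 4 left.
phenylalanine deaminase +: excludes Escherichia coli — 3 left.
Still consistent: Proteus vulgaris, Providencia rettgeri, Providencia stuartii.

3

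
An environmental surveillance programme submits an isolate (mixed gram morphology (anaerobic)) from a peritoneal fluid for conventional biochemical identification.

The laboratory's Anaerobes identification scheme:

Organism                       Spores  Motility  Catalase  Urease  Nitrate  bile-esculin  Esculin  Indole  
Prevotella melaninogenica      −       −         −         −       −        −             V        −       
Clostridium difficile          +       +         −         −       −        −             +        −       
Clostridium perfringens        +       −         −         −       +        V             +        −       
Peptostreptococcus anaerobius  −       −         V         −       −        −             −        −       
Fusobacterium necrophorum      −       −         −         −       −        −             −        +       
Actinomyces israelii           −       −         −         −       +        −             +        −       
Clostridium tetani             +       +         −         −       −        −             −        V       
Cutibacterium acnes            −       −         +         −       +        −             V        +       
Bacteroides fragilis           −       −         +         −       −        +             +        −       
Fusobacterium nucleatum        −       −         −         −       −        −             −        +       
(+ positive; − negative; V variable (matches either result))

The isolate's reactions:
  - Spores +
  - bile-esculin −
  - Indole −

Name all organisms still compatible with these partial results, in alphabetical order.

bile-esculin −: excludes Bacteroides fragilis — 9 left.
Spores +: excludes 6 organisms — 3 left.
Indole −: all 3 remaining candidates are consistent.

Clostridium difficile, Clostridium perfringens, Clostridium tetani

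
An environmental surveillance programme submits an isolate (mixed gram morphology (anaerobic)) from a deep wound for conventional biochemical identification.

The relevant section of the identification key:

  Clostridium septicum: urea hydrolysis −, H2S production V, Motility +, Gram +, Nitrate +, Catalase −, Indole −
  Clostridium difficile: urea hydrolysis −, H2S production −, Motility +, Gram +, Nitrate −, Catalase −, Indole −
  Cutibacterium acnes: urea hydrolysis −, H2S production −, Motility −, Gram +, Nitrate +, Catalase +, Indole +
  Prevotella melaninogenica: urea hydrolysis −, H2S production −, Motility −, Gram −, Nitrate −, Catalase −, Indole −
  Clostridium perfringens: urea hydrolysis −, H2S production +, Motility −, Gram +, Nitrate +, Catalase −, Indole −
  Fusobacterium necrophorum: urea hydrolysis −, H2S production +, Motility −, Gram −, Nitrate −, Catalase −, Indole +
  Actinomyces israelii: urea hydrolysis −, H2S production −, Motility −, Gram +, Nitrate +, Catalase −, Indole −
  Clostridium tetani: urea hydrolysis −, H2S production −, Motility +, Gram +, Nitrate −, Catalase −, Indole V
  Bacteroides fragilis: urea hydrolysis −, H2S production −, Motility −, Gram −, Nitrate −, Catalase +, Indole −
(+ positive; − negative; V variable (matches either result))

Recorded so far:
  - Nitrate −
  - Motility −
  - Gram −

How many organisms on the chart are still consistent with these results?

3

Gram −: excludes 6 organisms — 3 left.
Nitrate −: all 3 remaining candidates are consistent.
Motility −: all 3 remaining candidates are consistent.
Still consistent: Bacteroides fragilis, Fusobacterium necrophorum, Prevotella melaninogenica.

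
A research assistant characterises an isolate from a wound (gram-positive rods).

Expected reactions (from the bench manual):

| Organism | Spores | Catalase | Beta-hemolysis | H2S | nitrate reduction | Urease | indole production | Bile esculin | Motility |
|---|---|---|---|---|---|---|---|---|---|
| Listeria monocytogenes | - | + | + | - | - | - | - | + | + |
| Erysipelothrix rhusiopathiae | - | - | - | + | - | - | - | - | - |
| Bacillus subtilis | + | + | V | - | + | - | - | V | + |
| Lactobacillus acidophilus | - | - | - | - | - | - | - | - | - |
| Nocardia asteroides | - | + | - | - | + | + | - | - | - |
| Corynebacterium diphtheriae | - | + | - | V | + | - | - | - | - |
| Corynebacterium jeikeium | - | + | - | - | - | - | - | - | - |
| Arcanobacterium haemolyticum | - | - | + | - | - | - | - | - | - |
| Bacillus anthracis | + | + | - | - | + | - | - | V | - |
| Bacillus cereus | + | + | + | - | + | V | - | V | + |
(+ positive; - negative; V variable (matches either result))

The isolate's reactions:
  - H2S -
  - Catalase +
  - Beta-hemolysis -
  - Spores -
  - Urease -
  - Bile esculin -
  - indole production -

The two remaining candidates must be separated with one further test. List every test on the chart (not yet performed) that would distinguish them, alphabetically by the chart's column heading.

nitrate reduction

H2S -: excludes Erysipelothrix rhusiopathiae — 9 left.
Urease -: excludes Nocardia asteroides — 8 left.
Spores -: excludes Bacillus subtilis, Bacillus anthracis, Bacillus cereus — 5 left.
Bile esculin -: excludes Listeria monocytogenes — 4 left.
Beta-hemolysis -: excludes Arcanobacterium haemolyticum — 3 left.
indole production -: all 3 remaining candidates are consistent.
Catalase +: excludes Lactobacillus acidophilus — 2 left.
Two candidates remain: Corynebacterium diphtheriae and Corynebacterium jeikeium.
  nitrate reduction: Corynebacterium diphtheriae +, Corynebacterium jeikeium - — discriminates.
  Motility: - vs - — same for both, does not separate.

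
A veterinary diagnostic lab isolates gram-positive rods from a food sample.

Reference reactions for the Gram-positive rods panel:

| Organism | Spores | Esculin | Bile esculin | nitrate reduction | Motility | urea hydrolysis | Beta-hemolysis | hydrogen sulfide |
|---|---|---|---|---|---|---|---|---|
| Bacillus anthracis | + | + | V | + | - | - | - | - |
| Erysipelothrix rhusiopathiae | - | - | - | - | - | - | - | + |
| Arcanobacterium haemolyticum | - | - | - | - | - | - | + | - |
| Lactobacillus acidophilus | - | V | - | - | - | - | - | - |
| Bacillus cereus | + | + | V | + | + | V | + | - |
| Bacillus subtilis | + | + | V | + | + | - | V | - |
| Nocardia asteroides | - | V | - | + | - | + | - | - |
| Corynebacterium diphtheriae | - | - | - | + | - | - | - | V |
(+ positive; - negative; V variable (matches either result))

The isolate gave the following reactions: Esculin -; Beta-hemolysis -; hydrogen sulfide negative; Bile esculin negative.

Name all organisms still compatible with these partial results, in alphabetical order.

Corynebacterium diphtheriae, Lactobacillus acidophilus, Nocardia asteroides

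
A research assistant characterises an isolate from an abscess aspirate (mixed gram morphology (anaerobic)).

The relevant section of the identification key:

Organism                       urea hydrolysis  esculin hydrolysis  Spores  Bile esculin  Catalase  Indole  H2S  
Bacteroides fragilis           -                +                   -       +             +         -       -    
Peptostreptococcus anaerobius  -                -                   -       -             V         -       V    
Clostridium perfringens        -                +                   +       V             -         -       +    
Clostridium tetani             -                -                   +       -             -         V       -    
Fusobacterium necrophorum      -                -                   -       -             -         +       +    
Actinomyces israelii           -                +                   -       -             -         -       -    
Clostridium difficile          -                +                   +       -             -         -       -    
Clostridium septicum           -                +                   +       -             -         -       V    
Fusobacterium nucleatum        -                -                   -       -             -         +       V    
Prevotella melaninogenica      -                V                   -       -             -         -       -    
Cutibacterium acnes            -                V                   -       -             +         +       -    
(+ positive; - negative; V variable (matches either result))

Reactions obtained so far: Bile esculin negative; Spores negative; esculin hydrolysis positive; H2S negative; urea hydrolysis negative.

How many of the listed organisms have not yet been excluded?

Bile esculin -: excludes Bacteroides fragilis — 10 left.
Spores -: excludes Clostridium perfringens, Clostridium tetani, Clostridium difficile, Clostridium septicum — 6 left.
urea hydrolysis -: all 6 remaining candidates are consistent.
H2S -: excludes Fusobacterium necrophorum — 5 left.
esculin hydrolysis +: excludes Peptostreptococcus anaerobius, Fusobacterium nucleatum — 3 left.
Still consistent: Actinomyces israelii, Cutibacterium acnes, Prevotella melaninogenica.

3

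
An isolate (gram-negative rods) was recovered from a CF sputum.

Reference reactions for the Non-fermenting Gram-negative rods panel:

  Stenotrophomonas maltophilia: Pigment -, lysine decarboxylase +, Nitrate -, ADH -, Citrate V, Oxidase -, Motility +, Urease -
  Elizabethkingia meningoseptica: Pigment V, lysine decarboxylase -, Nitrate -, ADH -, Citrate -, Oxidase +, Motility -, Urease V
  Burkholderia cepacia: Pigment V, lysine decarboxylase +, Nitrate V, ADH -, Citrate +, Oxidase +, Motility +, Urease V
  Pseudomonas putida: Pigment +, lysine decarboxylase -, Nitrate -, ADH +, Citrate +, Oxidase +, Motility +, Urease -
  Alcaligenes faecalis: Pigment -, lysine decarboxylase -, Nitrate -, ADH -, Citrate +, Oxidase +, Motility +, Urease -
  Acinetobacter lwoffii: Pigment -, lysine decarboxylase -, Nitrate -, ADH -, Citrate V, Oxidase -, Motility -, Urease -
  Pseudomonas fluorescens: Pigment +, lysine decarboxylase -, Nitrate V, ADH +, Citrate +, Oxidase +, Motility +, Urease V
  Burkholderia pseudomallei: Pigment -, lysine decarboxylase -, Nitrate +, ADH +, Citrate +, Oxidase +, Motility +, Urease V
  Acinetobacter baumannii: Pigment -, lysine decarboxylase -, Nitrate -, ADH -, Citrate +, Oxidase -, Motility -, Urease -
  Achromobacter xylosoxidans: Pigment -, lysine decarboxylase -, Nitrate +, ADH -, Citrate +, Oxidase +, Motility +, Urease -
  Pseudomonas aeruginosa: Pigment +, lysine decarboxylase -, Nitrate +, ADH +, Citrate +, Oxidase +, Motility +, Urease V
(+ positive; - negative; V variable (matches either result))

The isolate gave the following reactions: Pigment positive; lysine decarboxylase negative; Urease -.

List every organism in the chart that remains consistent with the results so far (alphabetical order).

Elizabethkingia meningoseptica, Pseudomonas aeruginosa, Pseudomonas fluorescens, Pseudomonas putida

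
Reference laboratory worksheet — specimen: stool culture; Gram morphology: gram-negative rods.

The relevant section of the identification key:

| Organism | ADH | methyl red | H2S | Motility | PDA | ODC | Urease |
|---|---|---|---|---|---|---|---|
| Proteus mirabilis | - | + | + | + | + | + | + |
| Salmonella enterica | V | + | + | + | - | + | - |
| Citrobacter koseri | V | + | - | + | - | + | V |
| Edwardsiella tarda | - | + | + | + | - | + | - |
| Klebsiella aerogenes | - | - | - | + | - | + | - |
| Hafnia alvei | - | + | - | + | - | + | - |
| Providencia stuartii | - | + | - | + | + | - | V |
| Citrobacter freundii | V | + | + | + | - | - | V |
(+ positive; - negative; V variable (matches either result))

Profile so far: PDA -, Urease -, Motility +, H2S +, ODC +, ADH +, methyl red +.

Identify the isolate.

Salmonella enterica

H2S +: excludes Citrobacter koseri, Klebsiella aerogenes, Hafnia alvei, Providencia stuartii — 4 left.
ODC +: excludes Citrobacter freundii — 3 left.
Urease -: excludes Proteus mirabilis — 2 left.
Motility +: all 2 remaining candidates are consistent.
methyl red +: all 2 remaining candidates are consistent.
ADH +: excludes Edwardsiella tarda — 1 left.
PDA -: the one remaining candidate is consistent.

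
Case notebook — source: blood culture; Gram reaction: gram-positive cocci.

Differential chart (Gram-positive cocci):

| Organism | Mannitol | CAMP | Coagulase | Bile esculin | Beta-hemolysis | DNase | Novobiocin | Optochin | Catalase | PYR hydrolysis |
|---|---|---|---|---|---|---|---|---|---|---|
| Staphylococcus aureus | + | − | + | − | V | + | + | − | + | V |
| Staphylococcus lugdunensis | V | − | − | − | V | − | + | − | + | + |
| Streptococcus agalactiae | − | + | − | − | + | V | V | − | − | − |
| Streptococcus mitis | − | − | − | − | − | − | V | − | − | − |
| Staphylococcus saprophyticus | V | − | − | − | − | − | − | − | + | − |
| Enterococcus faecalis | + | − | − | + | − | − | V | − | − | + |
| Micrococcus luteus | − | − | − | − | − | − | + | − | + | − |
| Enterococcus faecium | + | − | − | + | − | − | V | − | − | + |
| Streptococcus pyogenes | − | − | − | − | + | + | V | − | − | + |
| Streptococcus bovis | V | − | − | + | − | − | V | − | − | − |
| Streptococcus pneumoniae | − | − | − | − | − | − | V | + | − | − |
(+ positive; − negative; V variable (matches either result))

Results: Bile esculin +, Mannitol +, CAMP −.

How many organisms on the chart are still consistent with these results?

3

CAMP −: excludes Streptococcus agalactiae — 10 left.
Mannitol +: excludes Streptococcus mitis, Micrococcus luteus, Streptococcus pyogenes, Streptococcus pneumoniae — 6 left.
Bile esculin +: excludes Staphylococcus aureus, Staphylococcus lugdunensis, Staphylococcus saprophyticus — 3 left.
Still consistent: Enterococcus faecalis, Enterococcus faecium, Streptococcus bovis.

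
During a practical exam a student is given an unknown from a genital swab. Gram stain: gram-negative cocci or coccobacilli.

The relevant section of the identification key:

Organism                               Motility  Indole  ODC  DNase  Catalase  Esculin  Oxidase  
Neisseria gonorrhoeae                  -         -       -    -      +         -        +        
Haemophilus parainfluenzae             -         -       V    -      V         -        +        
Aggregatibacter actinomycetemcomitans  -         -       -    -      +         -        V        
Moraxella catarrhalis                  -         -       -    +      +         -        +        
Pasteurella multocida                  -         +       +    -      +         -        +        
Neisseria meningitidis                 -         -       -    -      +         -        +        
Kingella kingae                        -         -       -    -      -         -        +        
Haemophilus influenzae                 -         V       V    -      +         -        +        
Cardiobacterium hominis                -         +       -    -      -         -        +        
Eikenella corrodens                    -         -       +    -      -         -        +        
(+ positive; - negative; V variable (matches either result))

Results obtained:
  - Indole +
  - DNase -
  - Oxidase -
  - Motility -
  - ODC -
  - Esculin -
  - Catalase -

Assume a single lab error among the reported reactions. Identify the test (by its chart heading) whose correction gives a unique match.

Oxidase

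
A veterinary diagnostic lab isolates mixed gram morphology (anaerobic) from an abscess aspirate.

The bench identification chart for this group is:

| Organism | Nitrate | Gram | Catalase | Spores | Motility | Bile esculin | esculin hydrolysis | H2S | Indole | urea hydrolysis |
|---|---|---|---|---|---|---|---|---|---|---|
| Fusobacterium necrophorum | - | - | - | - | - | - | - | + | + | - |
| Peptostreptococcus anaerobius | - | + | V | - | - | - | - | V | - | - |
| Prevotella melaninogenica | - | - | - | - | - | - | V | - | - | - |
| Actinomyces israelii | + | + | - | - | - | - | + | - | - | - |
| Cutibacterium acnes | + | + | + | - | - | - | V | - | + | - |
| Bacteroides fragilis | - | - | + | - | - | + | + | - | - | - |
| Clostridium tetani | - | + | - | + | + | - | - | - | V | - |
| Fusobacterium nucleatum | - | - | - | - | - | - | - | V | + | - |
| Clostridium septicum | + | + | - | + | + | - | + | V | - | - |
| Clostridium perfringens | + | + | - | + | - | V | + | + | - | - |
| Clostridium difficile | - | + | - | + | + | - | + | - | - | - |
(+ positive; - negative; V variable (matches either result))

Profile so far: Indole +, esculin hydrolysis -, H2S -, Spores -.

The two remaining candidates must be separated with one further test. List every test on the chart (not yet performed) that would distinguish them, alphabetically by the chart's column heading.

Spores -: excludes Clostridium tetani, Clostridium septicum, Clostridium perfringens, Clostridium difficile — 7 left.
H2S -: excludes Fusobacterium necrophorum — 6 left.
esculin hydrolysis -: excludes Actinomyces israelii, Bacteroides fragilis — 4 left.
Indole +: excludes Peptostreptococcus anaerobius, Prevotella melaninogenica — 2 left.
Two candidates remain: Cutibacterium acnes and Fusobacterium nucleatum.
  Nitrate: Cutibacterium acnes +, Fusobacterium nucleatum - — discriminates.
  Gram: Cutibacterium acnes +, Fusobacterium nucleatum - — discriminates.
  Catalase: Cutibacterium acnes +, Fusobacterium nucleatum - — discriminates.
  Motility: - vs - — same for both, does not separate.
  Bile esculin: - vs - — same for both, does not separate.
  urea hydrolysis: - vs - — same for both, does not separate.

Catalase, Gram, Nitrate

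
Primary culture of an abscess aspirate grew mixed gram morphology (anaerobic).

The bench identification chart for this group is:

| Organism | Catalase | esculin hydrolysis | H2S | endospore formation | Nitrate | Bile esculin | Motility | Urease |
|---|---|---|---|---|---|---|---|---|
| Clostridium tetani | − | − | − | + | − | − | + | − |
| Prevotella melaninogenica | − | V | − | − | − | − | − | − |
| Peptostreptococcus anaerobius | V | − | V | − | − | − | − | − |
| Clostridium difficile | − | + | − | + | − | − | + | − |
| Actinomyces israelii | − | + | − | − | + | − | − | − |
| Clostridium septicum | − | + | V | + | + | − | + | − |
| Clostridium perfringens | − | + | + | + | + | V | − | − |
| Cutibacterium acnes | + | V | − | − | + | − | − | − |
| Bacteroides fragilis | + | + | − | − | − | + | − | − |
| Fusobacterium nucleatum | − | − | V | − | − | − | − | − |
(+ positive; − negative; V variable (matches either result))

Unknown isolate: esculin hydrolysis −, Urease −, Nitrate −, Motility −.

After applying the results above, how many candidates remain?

Urease −: all 10 remaining candidates are consistent.
Motility −: excludes Clostridium tetani, Clostridium difficile, Clostridium septicum — 7 left.
Nitrate −: excludes Actinomyces israelii, Clostridium perfringens, Cutibacterium acnes — 4 left.
esculin hydrolysis −: excludes Bacteroides fragilis — 3 left.
Still consistent: Fusobacterium nucleatum, Peptostreptococcus anaerobius, Prevotella melaninogenica.

3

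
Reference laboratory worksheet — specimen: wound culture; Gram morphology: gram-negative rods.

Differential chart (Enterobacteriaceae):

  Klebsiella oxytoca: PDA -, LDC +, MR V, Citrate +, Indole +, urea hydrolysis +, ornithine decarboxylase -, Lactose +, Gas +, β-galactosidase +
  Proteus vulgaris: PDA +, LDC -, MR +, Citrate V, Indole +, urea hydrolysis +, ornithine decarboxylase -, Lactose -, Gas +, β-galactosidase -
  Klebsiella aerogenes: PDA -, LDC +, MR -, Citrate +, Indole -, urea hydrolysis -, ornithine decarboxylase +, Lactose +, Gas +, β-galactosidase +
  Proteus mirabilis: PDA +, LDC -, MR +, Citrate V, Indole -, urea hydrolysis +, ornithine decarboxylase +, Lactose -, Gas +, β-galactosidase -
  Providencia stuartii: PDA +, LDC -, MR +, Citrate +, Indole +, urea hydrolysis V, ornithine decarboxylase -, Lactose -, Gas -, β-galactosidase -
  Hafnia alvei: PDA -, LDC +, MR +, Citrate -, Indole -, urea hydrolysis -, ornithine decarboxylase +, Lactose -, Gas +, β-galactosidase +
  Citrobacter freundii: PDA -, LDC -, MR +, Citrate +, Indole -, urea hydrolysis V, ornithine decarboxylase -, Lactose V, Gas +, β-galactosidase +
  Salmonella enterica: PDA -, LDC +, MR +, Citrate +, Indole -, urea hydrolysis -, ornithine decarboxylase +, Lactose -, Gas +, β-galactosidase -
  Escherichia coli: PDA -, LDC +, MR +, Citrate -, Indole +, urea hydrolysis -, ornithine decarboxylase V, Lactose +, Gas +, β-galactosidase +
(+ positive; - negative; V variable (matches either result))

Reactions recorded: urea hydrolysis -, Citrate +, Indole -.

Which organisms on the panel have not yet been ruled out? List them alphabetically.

Citrate +: excludes Hafnia alvei, Escherichia coli — 7 left.
urea hydrolysis -: excludes Klebsiella oxytoca, Proteus vulgaris, Proteus mirabilis — 4 left.
Indole -: excludes Providencia stuartii — 3 left.

Citrobacter freundii, Klebsiella aerogenes, Salmonella enterica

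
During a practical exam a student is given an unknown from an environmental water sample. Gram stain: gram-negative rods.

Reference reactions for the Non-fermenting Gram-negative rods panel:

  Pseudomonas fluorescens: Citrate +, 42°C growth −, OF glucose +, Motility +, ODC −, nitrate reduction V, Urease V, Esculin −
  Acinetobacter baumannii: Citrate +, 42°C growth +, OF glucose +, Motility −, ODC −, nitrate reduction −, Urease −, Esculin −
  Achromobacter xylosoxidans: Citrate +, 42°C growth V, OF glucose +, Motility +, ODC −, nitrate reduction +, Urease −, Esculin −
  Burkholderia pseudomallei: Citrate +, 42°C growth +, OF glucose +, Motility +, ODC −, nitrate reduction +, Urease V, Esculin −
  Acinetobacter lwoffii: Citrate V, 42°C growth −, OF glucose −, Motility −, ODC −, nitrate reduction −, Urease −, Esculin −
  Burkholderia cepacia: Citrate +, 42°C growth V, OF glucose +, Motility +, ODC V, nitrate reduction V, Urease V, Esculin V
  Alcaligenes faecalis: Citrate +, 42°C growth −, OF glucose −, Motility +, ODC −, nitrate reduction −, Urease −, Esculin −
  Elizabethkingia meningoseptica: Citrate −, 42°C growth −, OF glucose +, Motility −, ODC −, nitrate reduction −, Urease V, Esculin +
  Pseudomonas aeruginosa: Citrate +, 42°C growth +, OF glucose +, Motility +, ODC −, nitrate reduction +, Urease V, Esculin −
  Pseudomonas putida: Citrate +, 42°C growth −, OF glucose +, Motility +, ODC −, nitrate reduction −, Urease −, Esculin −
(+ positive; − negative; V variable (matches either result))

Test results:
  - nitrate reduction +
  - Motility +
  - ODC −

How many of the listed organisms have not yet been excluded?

5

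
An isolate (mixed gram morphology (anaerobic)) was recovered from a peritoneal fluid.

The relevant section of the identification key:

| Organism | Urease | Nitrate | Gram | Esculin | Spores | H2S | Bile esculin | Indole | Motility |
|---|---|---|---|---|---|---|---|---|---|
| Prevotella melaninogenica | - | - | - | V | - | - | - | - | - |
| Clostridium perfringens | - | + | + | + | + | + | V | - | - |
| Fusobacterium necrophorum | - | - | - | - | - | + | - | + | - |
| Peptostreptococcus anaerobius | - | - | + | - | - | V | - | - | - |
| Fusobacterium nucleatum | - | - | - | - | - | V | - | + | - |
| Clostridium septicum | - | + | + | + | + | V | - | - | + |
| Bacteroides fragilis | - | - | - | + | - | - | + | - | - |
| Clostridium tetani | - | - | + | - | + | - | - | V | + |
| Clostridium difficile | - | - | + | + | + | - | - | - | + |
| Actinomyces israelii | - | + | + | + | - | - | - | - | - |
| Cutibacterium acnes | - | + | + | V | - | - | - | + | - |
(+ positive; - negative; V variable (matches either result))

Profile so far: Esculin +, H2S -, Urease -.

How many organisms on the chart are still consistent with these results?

6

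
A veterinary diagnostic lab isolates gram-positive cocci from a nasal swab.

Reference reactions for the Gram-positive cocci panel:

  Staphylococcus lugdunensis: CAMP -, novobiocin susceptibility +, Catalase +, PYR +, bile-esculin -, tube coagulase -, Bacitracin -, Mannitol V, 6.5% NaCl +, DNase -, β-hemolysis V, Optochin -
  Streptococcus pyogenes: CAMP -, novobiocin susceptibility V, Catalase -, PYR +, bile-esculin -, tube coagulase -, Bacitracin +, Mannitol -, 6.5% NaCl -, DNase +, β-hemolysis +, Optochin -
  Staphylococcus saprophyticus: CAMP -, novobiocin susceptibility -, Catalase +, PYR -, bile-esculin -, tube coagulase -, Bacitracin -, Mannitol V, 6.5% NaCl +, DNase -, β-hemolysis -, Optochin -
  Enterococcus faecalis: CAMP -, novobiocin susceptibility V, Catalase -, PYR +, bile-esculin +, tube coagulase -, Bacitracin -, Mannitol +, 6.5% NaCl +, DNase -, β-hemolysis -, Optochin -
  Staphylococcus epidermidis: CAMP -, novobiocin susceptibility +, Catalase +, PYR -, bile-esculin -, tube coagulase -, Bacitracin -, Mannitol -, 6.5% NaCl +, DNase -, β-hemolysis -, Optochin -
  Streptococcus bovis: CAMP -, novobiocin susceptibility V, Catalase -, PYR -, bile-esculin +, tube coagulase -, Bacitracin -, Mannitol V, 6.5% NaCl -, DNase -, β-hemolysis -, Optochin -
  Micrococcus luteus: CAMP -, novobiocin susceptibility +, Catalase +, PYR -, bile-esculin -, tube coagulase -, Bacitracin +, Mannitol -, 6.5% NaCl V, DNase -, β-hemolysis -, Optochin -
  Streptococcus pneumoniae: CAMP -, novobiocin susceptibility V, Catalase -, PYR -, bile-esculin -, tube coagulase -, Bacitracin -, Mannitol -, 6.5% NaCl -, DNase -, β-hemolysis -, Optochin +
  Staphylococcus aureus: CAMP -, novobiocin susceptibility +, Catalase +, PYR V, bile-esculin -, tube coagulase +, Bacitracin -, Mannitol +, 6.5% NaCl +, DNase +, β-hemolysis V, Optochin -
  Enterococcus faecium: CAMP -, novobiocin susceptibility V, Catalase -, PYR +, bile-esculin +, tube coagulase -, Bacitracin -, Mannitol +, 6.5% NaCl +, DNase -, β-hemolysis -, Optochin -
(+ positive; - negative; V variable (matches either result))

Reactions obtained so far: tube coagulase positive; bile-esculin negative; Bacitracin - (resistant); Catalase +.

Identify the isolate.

tube coagulase +: excludes 9 organisms — 1 left.
Catalase +: the one remaining candidate is consistent.
Bacitracin -: the one remaining candidate is consistent.
bile-esculin -: the one remaining candidate is consistent.

Staphylococcus aureus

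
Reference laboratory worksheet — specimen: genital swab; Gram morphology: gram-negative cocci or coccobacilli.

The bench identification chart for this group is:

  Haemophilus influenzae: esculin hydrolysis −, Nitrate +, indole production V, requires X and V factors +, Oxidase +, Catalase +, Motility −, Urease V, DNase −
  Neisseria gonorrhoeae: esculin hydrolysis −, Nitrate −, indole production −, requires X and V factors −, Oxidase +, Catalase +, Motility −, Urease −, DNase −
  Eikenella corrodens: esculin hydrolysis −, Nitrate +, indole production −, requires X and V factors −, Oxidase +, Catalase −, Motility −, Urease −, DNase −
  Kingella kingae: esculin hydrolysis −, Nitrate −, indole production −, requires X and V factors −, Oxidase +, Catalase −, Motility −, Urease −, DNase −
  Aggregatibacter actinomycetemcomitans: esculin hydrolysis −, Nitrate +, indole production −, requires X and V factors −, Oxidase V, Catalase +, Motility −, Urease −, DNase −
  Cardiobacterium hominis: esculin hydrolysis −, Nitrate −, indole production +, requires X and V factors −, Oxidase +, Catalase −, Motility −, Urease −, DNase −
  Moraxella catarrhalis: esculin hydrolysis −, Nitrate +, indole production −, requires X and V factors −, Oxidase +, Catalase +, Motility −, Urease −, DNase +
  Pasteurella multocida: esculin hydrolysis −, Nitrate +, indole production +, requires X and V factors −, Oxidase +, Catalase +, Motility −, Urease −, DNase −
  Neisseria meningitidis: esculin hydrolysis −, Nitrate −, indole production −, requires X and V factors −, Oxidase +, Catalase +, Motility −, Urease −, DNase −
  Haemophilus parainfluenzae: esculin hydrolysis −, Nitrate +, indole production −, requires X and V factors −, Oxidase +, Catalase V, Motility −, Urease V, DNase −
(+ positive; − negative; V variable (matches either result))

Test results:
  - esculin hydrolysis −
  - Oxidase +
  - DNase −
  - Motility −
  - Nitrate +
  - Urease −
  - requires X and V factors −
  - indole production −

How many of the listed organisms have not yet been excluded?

indole production −: excludes Cardiobacterium hominis, Pasteurella multocida — 8 left.
esculin hydrolysis −: all 8 remaining candidates are consistent.
Urease −: all 8 remaining candidates are consistent.
requires X and V factors −: excludes Haemophilus influenzae — 7 left.
DNase −: excludes Moraxella catarrhalis — 6 left.
Oxidase +: all 6 remaining candidates are consistent.
Motility −: all 6 remaining candidates are consistent.
Nitrate +: excludes Neisseria gonorrhoeae, Kingella kingae, Neisseria meningitidis — 3 left.
Still consistent: Aggregatibacter actinomycetemcomitans, Eikenella corrodens, Haemophilus parainfluenzae.

3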